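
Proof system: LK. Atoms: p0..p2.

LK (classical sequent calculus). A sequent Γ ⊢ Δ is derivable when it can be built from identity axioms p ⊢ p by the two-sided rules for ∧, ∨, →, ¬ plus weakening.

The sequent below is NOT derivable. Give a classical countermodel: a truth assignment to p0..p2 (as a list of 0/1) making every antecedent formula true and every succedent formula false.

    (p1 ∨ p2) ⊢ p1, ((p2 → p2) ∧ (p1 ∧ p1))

Enumerate valuations to refute Γ ⊢ Δ:
  v=000: Γ:[(p1 ∨ p2)=F] Δ:[p1=F, ((p2 → p2) ∧ (p1 ∧ p1))=F] refutes=False
  v=001: Γ:[(p1 ∨ p2)=T] Δ:[p1=F, ((p2 → p2) ∧ (p1 ∧ p1))=F] refutes=True  ← countermodel

Result: [0, 0, 1]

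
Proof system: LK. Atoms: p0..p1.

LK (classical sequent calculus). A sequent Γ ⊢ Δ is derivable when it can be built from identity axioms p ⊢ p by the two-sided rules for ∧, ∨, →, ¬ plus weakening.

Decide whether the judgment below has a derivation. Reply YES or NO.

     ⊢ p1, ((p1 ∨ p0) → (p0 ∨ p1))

Derivation trace:
[→R]  ⊢ p1, ((p1 ∨ p0) → (p0 ∨ p1))
  [∨R] (p1 ∨ p0) ⊢ p1, (p0 ∨ p1)
    [WR] (p1 ∨ p0) ⊢ p1, p0, p1
      [∨L] (p1 ∨ p0) ⊢ p1, p0
        [Ax] p1 ⊢ p1
        [Ax] p0 ⊢ p0

Result: YES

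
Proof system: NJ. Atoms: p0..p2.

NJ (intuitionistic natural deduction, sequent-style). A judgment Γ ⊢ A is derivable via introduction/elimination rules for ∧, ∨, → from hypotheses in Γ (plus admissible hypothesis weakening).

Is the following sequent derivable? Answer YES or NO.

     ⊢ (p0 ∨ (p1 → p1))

Derivation (root first):
[∨I₂]  ⊢ (p0 ∨ (p1 → p1))
  [→I]  ⊢ (p1 → p1)
    [Ax] p1 ⊢ p1

Result: YES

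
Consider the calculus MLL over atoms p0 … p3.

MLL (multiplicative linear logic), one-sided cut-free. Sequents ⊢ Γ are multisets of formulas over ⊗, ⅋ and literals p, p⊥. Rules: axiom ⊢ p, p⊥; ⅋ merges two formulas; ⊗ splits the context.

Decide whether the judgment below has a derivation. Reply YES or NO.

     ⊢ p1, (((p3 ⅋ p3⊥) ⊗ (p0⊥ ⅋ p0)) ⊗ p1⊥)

Derivation (root first):
[⊗]  ⊢ p1, (((p3 ⅋ p3⊥) ⊗ (p0⊥ ⅋ p0)) ⊗ p1⊥)
  [⊗]  ⊢ ((p3 ⅋ p3⊥) ⊗ (p0⊥ ⅋ p0))
    [⅋]  ⊢ (p3 ⅋ p3⊥)
      [Ax]  ⊢ p3, p3⊥
    [⅋]  ⊢ (p0⊥ ⅋ p0)
      [Ax]  ⊢ p0, p0⊥
  [Ax]  ⊢ p1, p1⊥

Result: YES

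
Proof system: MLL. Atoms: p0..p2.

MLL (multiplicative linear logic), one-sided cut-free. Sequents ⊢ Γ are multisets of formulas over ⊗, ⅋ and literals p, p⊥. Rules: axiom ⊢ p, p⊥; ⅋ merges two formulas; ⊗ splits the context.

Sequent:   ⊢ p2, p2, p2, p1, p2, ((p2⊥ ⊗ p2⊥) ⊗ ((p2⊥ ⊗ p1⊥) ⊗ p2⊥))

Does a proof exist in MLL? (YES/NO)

Derivation (root first):
[⊗]  ⊢ p2, p2, p2, p1, p2, ((p2⊥ ⊗ p2⊥) ⊗ ((p2⊥ ⊗ p1⊥) ⊗ p2⊥))
  [⊗]  ⊢ p2, p2, (p2⊥ ⊗ p2⊥)
    [Ax]  ⊢ p2, p2⊥
    [Ax]  ⊢ p2, p2⊥
  [⊗]  ⊢ p2, p1, p2, ((p2⊥ ⊗ p1⊥) ⊗ p2⊥)
    [⊗]  ⊢ p2, p1, (p2⊥ ⊗ p1⊥)
      [Ax]  ⊢ p2, p2⊥
      [Ax]  ⊢ p1, p1⊥
    [Ax]  ⊢ p2, p2⊥

Result: YES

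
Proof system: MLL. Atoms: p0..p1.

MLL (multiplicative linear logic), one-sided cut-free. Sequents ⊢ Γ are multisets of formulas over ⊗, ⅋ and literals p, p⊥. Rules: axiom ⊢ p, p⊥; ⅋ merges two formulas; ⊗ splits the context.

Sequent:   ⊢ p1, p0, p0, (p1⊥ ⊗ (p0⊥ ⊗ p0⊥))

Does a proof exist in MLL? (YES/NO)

Derivation (root first):
[⊗]  ⊢ p1, p0, p0, (p1⊥ ⊗ (p0⊥ ⊗ p0⊥))
  [Ax]  ⊢ p1, p1⊥
  [⊗]  ⊢ p0, p0, (p0⊥ ⊗ p0⊥)
    [Ax]  ⊢ p0, p0⊥
    [Ax]  ⊢ p0, p0⊥

Result: YES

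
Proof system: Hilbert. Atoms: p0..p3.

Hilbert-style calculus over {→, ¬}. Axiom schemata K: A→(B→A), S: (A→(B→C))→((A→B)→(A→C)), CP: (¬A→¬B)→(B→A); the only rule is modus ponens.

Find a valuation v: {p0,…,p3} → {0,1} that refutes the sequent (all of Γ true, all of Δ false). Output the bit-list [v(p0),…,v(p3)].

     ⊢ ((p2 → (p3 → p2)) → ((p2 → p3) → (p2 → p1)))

Search for a countermodel by truth-table:
  v=0000: Γ:[] Δ:[((p2 → (p3 → p2)) → ((p2 → p3) → (p2 → p1)))=T] refutes=False
  v=0001: Γ:[] Δ:[((p2 → (p3 → p2)) → ((p2 → p3) → (p2 → p1)))=T] refutes=False
  v=0010: Γ:[] Δ:[((p2 → (p3 → p2)) → ((p2 → p3) → (p2 → p1)))=T] refutes=False
  v=0011: Γ:[] Δ:[((p2 → (p3 → p2)) → ((p2 → p3) → (p2 → p1)))=F] refutes=True  ← countermodel

Result: [0, 0, 1, 1]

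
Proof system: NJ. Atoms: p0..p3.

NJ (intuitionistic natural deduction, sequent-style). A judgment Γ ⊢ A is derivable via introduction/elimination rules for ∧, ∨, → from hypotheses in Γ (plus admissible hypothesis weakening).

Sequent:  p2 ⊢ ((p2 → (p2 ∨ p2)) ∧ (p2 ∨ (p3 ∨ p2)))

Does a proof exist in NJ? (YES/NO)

Proof tree:
[∧I] p2 ⊢ ((p2 → (p2 ∨ p2)) ∧ (p2 ∨ (p3 ∨ p2)))
  [→I]  ⊢ (p2 → (p2 ∨ p2))
    [∨I₁] p2 ⊢ (p2 ∨ p2)
      [Ax] p2 ⊢ p2
  [∨I₂] p2 ⊢ (p2 ∨ (p3 ∨ p2))
    [∨I₂] p2 ⊢ (p3 ∨ p2)
      [Ax] p2 ⊢ p2

Result: YES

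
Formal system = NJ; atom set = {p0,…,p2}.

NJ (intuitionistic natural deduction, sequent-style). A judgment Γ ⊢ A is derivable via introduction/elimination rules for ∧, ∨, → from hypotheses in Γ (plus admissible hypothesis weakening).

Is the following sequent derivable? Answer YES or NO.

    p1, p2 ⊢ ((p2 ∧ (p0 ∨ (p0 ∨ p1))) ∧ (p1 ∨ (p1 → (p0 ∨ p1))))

Derivation trace:
[∧I] p1, p2 ⊢ ((p2 ∧ (p0 ∨ (p0 ∨ p1))) ∧ (p1 ∨ (p1 → (p0 ∨ p1))))
  [∧I] p1, p2 ⊢ (p2 ∧ (p0 ∨ (p0 ∨ p1)))
    [Ax] p2 ⊢ p2
    [∨I₂] p1 ⊢ (p0 ∨ (p0 ∨ p1))
      [∨I₂] p1 ⊢ (p0 ∨ p1)
        [Ax] p1 ⊢ p1
  [∨I₂]  ⊢ (p1 ∨ (p1 → (p0 ∨ p1)))
    [→I]  ⊢ (p1 → (p0 ∨ p1))
      [∨I₂] p1 ⊢ (p0 ∨ p1)
        [Ax] p1 ⊢ p1

Result: YES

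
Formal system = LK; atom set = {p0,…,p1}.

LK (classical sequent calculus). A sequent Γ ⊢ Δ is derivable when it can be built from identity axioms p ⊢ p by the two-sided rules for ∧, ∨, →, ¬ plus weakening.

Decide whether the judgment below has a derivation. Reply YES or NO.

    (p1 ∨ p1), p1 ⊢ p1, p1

Derivation trace:
[WR] (p1 ∨ p1), p1 ⊢ p1, p1
  [WL] (p1 ∨ p1), p1 ⊢ p1
    [∨L] (p1 ∨ p1) ⊢ p1
      [Ax] p1 ⊢ p1
      [Ax] p1 ⊢ p1

Result: YES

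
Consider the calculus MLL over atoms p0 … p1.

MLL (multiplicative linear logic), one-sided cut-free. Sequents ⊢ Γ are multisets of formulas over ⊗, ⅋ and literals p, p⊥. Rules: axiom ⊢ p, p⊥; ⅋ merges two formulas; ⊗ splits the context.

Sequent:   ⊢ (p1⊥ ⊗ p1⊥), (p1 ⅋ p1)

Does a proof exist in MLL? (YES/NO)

Derivation trace:
[⅋]  ⊢ (p1⊥ ⊗ p1⊥), (p1 ⅋ p1)
  [⊗]  ⊢ p1, p1, (p1⊥ ⊗ p1⊥)
    [Ax]  ⊢ p1, p1⊥
    [Ax]  ⊢ p1, p1⊥

Result: YES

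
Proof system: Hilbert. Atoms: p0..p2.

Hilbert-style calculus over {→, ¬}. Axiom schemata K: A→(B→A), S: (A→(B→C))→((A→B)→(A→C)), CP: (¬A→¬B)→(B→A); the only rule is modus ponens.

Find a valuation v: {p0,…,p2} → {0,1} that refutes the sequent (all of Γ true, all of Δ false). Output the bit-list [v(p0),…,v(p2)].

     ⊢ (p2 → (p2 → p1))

Search for a countermodel by truth-table:
  v=000: Γ:[] Δ:[(p2 → (p2 → p1))=T] refutes=False
  v=001: Γ:[] Δ:[(p2 → (p2 → p1))=F] refutes=True  ← countermodel

Result: [0, 0, 1]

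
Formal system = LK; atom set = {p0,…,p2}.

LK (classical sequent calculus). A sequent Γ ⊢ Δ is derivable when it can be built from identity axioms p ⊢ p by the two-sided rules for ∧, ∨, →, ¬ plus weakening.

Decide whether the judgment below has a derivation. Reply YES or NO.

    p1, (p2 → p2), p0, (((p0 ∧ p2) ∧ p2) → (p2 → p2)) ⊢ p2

Enumerate valuations to refute Γ ⊢ Δ:
  v=000: Γ:[p1=F, (p2 → p2)=T, p0=F, (((p0 ∧ p2) ∧ p2) → (p2 → p2))=T] Δ:[p2=F] refutes=False
  v=001: Γ:[p1=F, (p2 → p2)=T, p0=F, (((p0 ∧ p2) ∧ p2) → (p2 → p2))=T] Δ:[p2=T] refutes=False
  v=010: Γ:[p1=T, (p2 → p2)=T, p0=F, (((p0 ∧ p2) ∧ p2) → (p2 → p2))=T] Δ:[p2=F] refutes=False
  v=011: Γ:[p1=T, (p2 → p2)=T, p0=F, (((p0 ∧ p2) ∧ p2) → (p2 → p2))=T] Δ:[p2=T] refutes=False
  v=100: Γ:[p1=F, (p2 → p2)=T, p0=T, (((p0 ∧ p2) ∧ p2) → (p2 → p2))=T] Δ:[p2=F] refutes=False
  v=101: Γ:[p1=F, (p2 → p2)=T, p0=T, (((p0 ∧ p2) ∧ p2) → (p2 → p2))=T] Δ:[p2=T] refutes=False
  v=110: Γ:[p1=T, (p2 → p2)=T, p0=T, (((p0 ∧ p2) ∧ p2) → (p2 → p2))=T] Δ:[p2=F] refutes=True  ← countermodel

Result: NO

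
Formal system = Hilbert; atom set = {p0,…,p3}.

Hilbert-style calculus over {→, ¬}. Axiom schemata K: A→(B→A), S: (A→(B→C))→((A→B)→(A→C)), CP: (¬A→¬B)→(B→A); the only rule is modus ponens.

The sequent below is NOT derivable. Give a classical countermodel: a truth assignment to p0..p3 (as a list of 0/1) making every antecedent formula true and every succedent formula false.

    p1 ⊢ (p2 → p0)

Truth-table refutation:
  v=0000: Γ:[p1=F] Δ:[(p2 → p0)=T] refutes=False
  v=0001: Γ:[p1=F] Δ:[(p2 → p0)=T] refutes=False
  v=0010: Γ:[p1=F] Δ:[(p2 → p0)=F] refutes=False
  v=0011: Γ:[p1=F] Δ:[(p2 → p0)=F] refutes=False
  v=0100: Γ:[p1=T] Δ:[(p2 → p0)=T] refutes=False
  v=0101: Γ:[p1=T] Δ:[(p2 → p0)=T] refutes=False
  v=0110: Γ:[p1=T] Δ:[(p2 → p0)=F] refutes=True  ← countermodel

Result: [0, 1, 1, 0]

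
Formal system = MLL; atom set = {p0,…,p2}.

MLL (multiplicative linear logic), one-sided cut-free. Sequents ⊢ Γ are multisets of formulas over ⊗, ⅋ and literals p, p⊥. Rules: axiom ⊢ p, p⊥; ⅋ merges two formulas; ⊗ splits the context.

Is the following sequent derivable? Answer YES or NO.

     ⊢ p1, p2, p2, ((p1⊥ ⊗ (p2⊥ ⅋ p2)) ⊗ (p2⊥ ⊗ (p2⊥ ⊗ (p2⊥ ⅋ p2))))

Derivation trace:
[⊗]  ⊢ p1, p2, p2, ((p1⊥ ⊗ (p2⊥ ⅋ p2)) ⊗ (p2⊥ ⊗ (p2⊥ ⊗ (p2⊥ ⅋ p2))))
  [⊗]  ⊢ p1, (p1⊥ ⊗ (p2⊥ ⅋ p2))
    [Ax]  ⊢ p1, p1⊥
    [⅋]  ⊢ (p2⊥ ⅋ p2)
      [Ax]  ⊢ p2, p2⊥
  [⊗]  ⊢ p2, p2, (p2⊥ ⊗ (p2⊥ ⊗ (p2⊥ ⅋ p2)))
    [Ax]  ⊢ p2, p2⊥
    [⊗]  ⊢ p2, (p2⊥ ⊗ (p2⊥ ⅋ p2))
      [Ax]  ⊢ p2, p2⊥
      [⅋]  ⊢ (p2⊥ ⅋ p2)
        [Ax]  ⊢ p2, p2⊥

Result: YES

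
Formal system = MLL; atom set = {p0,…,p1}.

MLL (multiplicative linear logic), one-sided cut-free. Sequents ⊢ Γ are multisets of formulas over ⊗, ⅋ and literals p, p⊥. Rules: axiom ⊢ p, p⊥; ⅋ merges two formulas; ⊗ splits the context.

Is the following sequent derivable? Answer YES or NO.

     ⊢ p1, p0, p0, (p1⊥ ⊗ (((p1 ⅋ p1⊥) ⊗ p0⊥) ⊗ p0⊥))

Proof tree:
[⊗]  ⊢ p1, p0, p0, (p1⊥ ⊗ (((p1 ⅋ p1⊥) ⊗ p0⊥) ⊗ p0⊥))
  [Ax]  ⊢ p1, p1⊥
  [⊗]  ⊢ p0, p0, (((p1 ⅋ p1⊥) ⊗ p0⊥) ⊗ p0⊥)
    [⊗]  ⊢ p0, ((p1 ⅋ p1⊥) ⊗ p0⊥)
      [⅋]  ⊢ (p1 ⅋ p1⊥)
        [Ax]  ⊢ p1, p1⊥
      [Ax]  ⊢ p0, p0⊥
    [Ax]  ⊢ p0, p0⊥

Result: YES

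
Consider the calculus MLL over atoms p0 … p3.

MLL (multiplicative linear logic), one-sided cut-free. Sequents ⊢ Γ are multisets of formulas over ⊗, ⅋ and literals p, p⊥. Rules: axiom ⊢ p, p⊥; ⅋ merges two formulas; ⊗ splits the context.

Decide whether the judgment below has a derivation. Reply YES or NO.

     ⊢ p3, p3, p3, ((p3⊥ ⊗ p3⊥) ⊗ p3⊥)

Derivation (root first):
[⊗]  ⊢ p3, p3, p3, ((p3⊥ ⊗ p3⊥) ⊗ p3⊥)
  [⊗]  ⊢ p3, p3, (p3⊥ ⊗ p3⊥)
    [Ax]  ⊢ p3, p3⊥
    [Ax]  ⊢ p3, p3⊥
  [Ax]  ⊢ p3, p3⊥

Result: YES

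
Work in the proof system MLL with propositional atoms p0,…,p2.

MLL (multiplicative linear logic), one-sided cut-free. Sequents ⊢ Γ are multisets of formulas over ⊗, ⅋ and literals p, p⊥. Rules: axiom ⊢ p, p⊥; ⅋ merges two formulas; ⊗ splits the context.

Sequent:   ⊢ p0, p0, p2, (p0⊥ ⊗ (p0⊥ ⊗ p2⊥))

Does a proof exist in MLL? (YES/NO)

Derivation trace:
[⊗]  ⊢ p0, p0, p2, (p0⊥ ⊗ (p0⊥ ⊗ p2⊥))
  [Ax]  ⊢ p0, p0⊥
  [⊗]  ⊢ p0, p2, (p0⊥ ⊗ p2⊥)
    [Ax]  ⊢ p0, p0⊥
    [Ax]  ⊢ p2, p2⊥

Result: YES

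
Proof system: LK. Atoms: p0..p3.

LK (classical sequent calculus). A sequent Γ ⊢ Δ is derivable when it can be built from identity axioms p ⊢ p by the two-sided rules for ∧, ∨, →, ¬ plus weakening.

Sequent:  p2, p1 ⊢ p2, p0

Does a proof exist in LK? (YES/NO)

Derivation trace:
[WL] p2, p1 ⊢ p2, p0
  [WR] p2 ⊢ p2, p0
    [Ax] p2 ⊢ p2

Result: YES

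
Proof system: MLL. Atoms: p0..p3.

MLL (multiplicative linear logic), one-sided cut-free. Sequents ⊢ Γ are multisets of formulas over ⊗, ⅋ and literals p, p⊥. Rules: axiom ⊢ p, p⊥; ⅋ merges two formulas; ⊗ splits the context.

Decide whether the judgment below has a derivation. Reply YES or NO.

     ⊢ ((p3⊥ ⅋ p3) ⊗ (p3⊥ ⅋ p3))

Derivation trace:
[⊗]  ⊢ ((p3⊥ ⅋ p3) ⊗ (p3⊥ ⅋ p3))
  [⅋]  ⊢ (p3⊥ ⅋ p3)
    [Ax]  ⊢ p3, p3⊥
  [⅋]  ⊢ (p3⊥ ⅋ p3)
    [Ax]  ⊢ p3, p3⊥

Result: YES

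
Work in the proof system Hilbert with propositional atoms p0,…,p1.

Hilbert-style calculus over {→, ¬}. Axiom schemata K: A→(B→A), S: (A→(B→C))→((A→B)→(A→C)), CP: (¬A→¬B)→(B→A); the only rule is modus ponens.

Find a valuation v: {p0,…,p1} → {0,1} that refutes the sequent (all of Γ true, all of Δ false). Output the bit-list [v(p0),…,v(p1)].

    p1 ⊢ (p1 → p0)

Truth-table refutation:
  v=00: Γ:[p1=F] Δ:[(p1 → p0)=T] refutes=False
  v=01: Γ:[p1=T] Δ:[(p1 → p0)=F] refutes=True  ← countermodel

Result: [0, 1]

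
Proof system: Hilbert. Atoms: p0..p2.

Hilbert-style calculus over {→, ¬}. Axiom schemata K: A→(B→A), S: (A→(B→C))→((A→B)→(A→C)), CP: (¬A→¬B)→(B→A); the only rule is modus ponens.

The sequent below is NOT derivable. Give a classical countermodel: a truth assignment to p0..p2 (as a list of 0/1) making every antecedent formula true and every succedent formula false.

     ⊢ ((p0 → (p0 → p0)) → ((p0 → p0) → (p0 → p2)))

Enumerate valuations to refute Γ ⊢ Δ:
  v=000: Γ:[] Δ:[((p0 → (p0 → p0)) → ((p0 → p0) → (p0 → p2)))=T] refutes=False
  v=001: Γ:[] Δ:[((p0 → (p0 → p0)) → ((p0 → p0) → (p0 → p2)))=T] refutes=False
  v=010: Γ:[] Δ:[((p0 → (p0 → p0)) → ((p0 → p0) → (p0 → p2)))=T] refutes=False
  v=011: Γ:[] Δ:[((p0 → (p0 → p0)) → ((p0 → p0) → (p0 → p2)))=T] refutes=False
  v=100: Γ:[] Δ:[((p0 → (p0 → p0)) → ((p0 → p0) → (p0 → p2)))=F] refutes=True  ← countermodel

Result: [1, 0, 0]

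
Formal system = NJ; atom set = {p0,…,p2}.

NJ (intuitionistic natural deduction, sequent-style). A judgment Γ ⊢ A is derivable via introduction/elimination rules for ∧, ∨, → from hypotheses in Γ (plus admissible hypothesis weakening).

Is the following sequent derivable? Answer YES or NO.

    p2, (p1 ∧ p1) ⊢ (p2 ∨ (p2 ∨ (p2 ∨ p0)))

Derivation (root first):
[Wk] p2, (p1 ∧ p1) ⊢ (p2 ∨ (p2 ∨ (p2 ∨ p0)))
  [∨I₂] p2 ⊢ (p2 ∨ (p2 ∨ (p2 ∨ p0)))
    [∨I₂] p2 ⊢ (p2 ∨ (p2 ∨ p0))
      [∨I₁] p2 ⊢ (p2 ∨ p0)
        [Ax] p2 ⊢ p2

Result: YES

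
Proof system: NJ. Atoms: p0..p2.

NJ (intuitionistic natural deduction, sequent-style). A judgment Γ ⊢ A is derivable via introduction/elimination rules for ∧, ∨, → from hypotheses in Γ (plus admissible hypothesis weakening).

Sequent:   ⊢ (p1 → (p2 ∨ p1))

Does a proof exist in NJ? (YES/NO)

Derivation trace:
[→I]  ⊢ (p1 → (p2 ∨ p1))
  [∨I₂] p1 ⊢ (p2 ∨ p1)
    [Ax] p1 ⊢ p1

Result: YES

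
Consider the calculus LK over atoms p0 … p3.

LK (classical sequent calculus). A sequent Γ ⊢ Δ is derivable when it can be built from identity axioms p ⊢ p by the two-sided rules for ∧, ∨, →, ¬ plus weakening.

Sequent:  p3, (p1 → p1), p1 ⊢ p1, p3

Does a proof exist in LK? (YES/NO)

Derivation (root first):
[WL] p3, (p1 → p1), p1 ⊢ p1, p3
  [→L] p3, (p1 → p1) ⊢ p1, p3
    [WR] p3 ⊢ p3, p1
      [Ax] p3 ⊢ p3
    [Ax] p1 ⊢ p1

Result: YES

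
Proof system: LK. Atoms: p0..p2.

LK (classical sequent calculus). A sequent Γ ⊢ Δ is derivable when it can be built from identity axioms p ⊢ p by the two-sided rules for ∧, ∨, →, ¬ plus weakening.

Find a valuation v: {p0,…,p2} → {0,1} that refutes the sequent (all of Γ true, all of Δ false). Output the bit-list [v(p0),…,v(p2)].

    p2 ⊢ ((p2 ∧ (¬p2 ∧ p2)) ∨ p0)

Truth-table refutation:
  v=000: Γ:[p2=F] Δ:[((p2 ∧ (¬p2 ∧ p2)) ∨ p0)=F] refutes=False
  v=001: Γ:[p2=T] Δ:[((p2 ∧ (¬p2 ∧ p2)) ∨ p0)=F] refutes=True  ← countermodel

Result: [0, 0, 1]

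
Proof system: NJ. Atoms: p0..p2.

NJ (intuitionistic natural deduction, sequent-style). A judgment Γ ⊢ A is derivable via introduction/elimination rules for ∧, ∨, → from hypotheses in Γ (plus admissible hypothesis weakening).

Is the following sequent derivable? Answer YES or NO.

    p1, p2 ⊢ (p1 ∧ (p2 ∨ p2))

Derivation trace:
[∧I] p1, p2 ⊢ (p1 ∧ (p2 ∨ p2))
  [Ax] p1 ⊢ p1
  [∨I₂] p2 ⊢ (p2 ∨ p2)
    [Ax] p2 ⊢ p2

Result: YES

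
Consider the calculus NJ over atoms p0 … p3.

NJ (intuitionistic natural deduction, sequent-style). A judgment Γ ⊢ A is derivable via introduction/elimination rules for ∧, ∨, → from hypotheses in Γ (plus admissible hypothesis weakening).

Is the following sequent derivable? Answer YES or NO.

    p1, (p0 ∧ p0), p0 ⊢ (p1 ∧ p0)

Derivation trace:
[∧I] p1, (p0 ∧ p0), p0 ⊢ (p1 ∧ p0)
  [Wk] p1, (p0 ∧ p0) ⊢ p1
    [Ax] p1 ⊢ p1
  [Ax] p0 ⊢ p0

Result: YES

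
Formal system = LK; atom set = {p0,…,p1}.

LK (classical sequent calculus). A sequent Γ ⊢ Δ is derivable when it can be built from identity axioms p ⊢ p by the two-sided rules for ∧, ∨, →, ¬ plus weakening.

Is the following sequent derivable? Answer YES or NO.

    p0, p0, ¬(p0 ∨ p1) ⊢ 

Proof tree:
[¬L] p0, p0, ¬(p0 ∨ p1) ⊢ 
  [∨R] p0, p0 ⊢ (p0 ∨ p1)
    [WR] p0, p0 ⊢ p0, p1
      [WL] p0, p0 ⊢ p0
        [Ax] p0 ⊢ p0

Result: YES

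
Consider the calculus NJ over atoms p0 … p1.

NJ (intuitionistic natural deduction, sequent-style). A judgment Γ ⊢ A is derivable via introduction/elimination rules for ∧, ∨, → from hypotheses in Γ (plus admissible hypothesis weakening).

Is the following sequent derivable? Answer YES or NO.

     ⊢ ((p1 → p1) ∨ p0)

Proof tree:
[∨I₁]  ⊢ ((p1 → p1) ∨ p0)
  [→I]  ⊢ (p1 → p1)
    [Ax] p1 ⊢ p1

Result: YES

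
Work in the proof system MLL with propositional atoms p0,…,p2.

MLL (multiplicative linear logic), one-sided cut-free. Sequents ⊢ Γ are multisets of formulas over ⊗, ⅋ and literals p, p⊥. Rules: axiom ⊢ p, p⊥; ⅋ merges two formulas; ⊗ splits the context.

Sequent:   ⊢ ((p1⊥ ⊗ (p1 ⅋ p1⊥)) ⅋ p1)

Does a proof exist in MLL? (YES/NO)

Proof tree:
[⅋]  ⊢ ((p1⊥ ⊗ (p1 ⅋ p1⊥)) ⅋ p1)
  [⊗]  ⊢ p1, (p1⊥ ⊗ (p1 ⅋ p1⊥))
    [Ax]  ⊢ p1, p1⊥
    [⅋]  ⊢ (p1 ⅋ p1⊥)
      [Ax]  ⊢ p1, p1⊥

Result: YES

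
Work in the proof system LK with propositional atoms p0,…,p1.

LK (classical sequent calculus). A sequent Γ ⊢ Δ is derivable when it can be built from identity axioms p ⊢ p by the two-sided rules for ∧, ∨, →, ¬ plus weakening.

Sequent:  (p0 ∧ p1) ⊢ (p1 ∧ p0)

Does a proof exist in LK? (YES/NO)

Proof tree:
[∧L] (p0 ∧ p1) ⊢ (p1 ∧ p0)
  [∧R] p1, p0 ⊢ (p1 ∧ p0)
    [WL] p1, p0 ⊢ p1
      [Ax] p1 ⊢ p1
    [Ax] p0 ⊢ p0

Result: YES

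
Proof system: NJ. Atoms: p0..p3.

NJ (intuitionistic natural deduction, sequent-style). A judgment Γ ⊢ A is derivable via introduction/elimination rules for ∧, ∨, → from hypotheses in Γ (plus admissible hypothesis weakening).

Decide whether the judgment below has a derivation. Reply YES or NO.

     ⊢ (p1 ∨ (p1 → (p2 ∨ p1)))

Derivation (root first):
[∨I₂]  ⊢ (p1 ∨ (p1 → (p2 ∨ p1)))
  [→I]  ⊢ (p1 → (p2 ∨ p1))
    [∨I₂] p1 ⊢ (p2 ∨ p1)
      [Ax] p1 ⊢ p1

Result: YES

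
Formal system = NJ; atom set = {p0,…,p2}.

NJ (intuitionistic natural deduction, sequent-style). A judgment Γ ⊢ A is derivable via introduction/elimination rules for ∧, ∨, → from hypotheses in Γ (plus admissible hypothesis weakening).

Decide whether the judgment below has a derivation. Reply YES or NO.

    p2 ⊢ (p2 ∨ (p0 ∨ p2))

Derivation trace:
[∨I₂] p2 ⊢ (p2 ∨ (p0 ∨ p2))
  [∨I₂] p2 ⊢ (p0 ∨ p2)
    [Ax] p2 ⊢ p2

Result: YES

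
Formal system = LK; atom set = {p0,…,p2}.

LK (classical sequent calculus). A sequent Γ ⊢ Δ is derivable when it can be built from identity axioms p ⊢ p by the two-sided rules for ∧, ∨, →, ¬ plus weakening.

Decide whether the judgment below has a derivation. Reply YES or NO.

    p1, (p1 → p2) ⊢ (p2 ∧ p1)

Derivation trace:
[∧R] p1, (p1 → p2) ⊢ (p2 ∧ p1)
  [→L] p1, (p1 → p2) ⊢ p2
    [Ax] p1 ⊢ p1
    [Ax] p2 ⊢ p2
  [Ax] p1 ⊢ p1

Result: YES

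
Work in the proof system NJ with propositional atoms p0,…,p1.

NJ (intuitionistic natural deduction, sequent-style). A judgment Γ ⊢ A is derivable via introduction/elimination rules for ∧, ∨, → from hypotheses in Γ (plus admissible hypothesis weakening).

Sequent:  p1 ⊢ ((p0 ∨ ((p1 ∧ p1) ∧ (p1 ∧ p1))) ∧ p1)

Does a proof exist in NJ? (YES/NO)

Derivation (root first):
[∧I] p1 ⊢ ((p0 ∨ ((p1 ∧ p1) ∧ (p1 ∧ p1))) ∧ p1)
  [∨I₂] p1 ⊢ (p0 ∨ ((p1 ∧ p1) ∧ (p1 ∧ p1)))
    [∧I] p1 ⊢ ((p1 ∧ p1) ∧ (p1 ∧ p1))
      [∧I] p1 ⊢ (p1 ∧ p1)
        [Ax] p1 ⊢ p1
        [Ax] p1 ⊢ p1
      [∧I] p1 ⊢ (p1 ∧ p1)
        [Ax] p1 ⊢ p1
        [Ax] p1 ⊢ p1
  [Ax] p1 ⊢ p1

Result: YES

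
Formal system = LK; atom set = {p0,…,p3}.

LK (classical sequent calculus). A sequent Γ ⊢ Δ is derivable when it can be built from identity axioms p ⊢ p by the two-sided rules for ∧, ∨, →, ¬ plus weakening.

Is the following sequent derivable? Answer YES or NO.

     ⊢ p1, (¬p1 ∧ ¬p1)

Derivation (root first):
[∧R]  ⊢ p1, (¬p1 ∧ ¬p1)
  [¬R]  ⊢ p1, p1, ¬p1
    [WR] p1 ⊢ p1, p1
      [Ax] p1 ⊢ p1
  [¬R]  ⊢ p1, p1, ¬p1
    [WR] p1 ⊢ p1, p1
      [Ax] p1 ⊢ p1

Result: YES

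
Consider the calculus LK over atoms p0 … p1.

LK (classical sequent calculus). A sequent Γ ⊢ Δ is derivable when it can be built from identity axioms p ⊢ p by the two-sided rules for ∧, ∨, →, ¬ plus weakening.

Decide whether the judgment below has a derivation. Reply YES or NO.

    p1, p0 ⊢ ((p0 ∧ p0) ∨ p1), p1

Derivation (root first):
[WR] p1, p0 ⊢ ((p0 ∧ p0) ∨ p1), p1
  [∨R] p1, p0 ⊢ ((p0 ∧ p0) ∨ p1)
    [∧R] p1, p0 ⊢ p1, (p0 ∧ p0)
      [WR] p1 ⊢ p1, p0
        [Ax] p1 ⊢ p1
      [Ax] p0 ⊢ p0

Result: YES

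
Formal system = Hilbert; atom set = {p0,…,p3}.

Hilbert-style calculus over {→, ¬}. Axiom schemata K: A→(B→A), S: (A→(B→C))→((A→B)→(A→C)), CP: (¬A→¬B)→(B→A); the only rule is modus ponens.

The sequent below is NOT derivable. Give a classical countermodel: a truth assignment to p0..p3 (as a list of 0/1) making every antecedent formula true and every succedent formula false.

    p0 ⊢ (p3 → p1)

Truth-table refutation:
  v=0000: Γ:[p0=F] Δ:[(p3 → p1)=T] refutes=False
  v=0001: Γ:[p0=F] Δ:[(p3 → p1)=F] refutes=False
  v=0010: Γ:[p0=F] Δ:[(p3 → p1)=T] refutes=False
  v=0011: Γ:[p0=F] Δ:[(p3 → p1)=F] refutes=False
  v=0100: Γ:[p0=F] Δ:[(p3 → p1)=T] refutes=False
  v=0101: Γ:[p0=F] Δ:[(p3 → p1)=T] refutes=False
  v=0110: Γ:[p0=F] Δ:[(p3 → p1)=T] refutes=False
  v=0111: Γ:[p0=F] Δ:[(p3 → p1)=T] refutes=False
  v=1000: Γ:[p0=T] Δ:[(p3 → p1)=T] refutes=False
  v=1001: Γ:[p0=T] Δ:[(p3 → p1)=F] refutes=True  ← countermodel

Result: [1, 0, 0, 1]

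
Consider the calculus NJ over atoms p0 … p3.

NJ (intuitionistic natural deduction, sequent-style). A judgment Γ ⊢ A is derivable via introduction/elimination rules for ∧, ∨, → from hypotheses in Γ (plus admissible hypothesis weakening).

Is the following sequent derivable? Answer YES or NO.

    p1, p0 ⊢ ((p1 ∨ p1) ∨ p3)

Derivation trace:
[∨I₁] p1, p0 ⊢ ((p1 ∨ p1) ∨ p3)
  [Wk] p1, p0 ⊢ (p1 ∨ p1)
    [∨I₂] p1 ⊢ (p1 ∨ p1)
      [Ax] p1 ⊢ p1

Result: YES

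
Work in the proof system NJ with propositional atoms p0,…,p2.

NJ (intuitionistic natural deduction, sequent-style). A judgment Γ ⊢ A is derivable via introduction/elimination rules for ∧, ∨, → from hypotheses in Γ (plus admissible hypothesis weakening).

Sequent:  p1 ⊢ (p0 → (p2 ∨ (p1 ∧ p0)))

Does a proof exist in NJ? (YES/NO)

Derivation (root first):
[→I] p1 ⊢ (p0 → (p2 ∨ (p1 ∧ p0)))
  [∨I₂] p1, p0 ⊢ (p2 ∨ (p1 ∧ p0))
    [∧I] p1, p0 ⊢ (p1 ∧ p0)
      [Ax] p1 ⊢ p1
      [Ax] p0 ⊢ p0

Result: YES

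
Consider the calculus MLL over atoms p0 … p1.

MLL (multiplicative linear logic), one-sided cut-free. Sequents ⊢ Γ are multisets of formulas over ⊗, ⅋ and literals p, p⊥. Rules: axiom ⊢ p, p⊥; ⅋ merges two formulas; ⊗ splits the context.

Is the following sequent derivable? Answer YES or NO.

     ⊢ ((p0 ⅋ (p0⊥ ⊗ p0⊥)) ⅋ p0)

Derivation trace:
[⅋]  ⊢ ((p0 ⅋ (p0⊥ ⊗ p0⊥)) ⅋ p0)
  [⅋]  ⊢ p0, (p0 ⅋ (p0⊥ ⊗ p0⊥))
    [⊗]  ⊢ p0, p0, (p0⊥ ⊗ p0⊥)
      [Ax]  ⊢ p0, p0⊥
      [Ax]  ⊢ p0, p0⊥

Result: YES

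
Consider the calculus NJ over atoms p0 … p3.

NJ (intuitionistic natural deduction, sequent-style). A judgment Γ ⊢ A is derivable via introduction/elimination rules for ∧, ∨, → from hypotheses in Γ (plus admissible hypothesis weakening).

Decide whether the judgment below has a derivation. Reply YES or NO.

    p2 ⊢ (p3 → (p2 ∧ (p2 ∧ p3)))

Derivation trace:
[→I] p2 ⊢ (p3 → (p2 ∧ (p2 ∧ p3)))
  [∧I] p2, p3 ⊢ (p2 ∧ (p2 ∧ p3))
    [Ax] p2 ⊢ p2
    [∧I] p2, p3 ⊢ (p2 ∧ p3)
      [Ax] p2 ⊢ p2
      [Ax] p3 ⊢ p3

Result: YES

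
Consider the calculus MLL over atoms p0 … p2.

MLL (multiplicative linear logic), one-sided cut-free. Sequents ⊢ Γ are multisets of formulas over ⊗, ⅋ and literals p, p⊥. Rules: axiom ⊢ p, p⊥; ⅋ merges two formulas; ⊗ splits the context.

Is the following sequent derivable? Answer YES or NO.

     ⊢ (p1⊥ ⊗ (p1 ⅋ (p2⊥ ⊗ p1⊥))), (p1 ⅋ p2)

Derivation (root first):
[⅋]  ⊢ (p1⊥ ⊗ (p1 ⅋ (p2⊥ ⊗ p1⊥))), (p1 ⅋ p2)
  [⊗]  ⊢ p1, p2, (p1⊥ ⊗ (p1 ⅋ (p2⊥ ⊗ p1⊥)))
    [Ax]  ⊢ p1, p1⊥
    [⅋]  ⊢ p2, (p1 ⅋ (p2⊥ ⊗ p1⊥))
      [⊗]  ⊢ p2, p1, (p2⊥ ⊗ p1⊥)
        [Ax]  ⊢ p2, p2⊥
        [Ax]  ⊢ p1, p1⊥

Result: YES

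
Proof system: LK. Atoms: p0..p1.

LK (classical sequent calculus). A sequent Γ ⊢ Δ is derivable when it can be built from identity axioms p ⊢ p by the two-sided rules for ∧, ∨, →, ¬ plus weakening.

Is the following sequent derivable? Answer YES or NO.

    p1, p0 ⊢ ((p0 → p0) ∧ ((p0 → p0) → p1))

Derivation (root first):
[∧R] p1, p0 ⊢ ((p0 → p0) ∧ ((p0 → p0) → p1))
  [→R]  ⊢ (p0 → p0)
    [Ax] p0 ⊢ p0
  [→R] p1, p0 ⊢ ((p0 → p0) → p1)
    [→L] p1, p0, (p0 → p0) ⊢ p1
      [Ax] p0 ⊢ p0
      [WL] p1, p0 ⊢ p1
        [Ax] p1 ⊢ p1

Result: YES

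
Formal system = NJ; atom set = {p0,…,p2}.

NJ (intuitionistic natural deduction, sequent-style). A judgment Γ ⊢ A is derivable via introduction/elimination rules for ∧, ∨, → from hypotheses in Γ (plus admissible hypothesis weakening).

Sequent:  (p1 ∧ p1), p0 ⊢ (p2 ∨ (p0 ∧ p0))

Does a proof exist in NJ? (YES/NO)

Derivation trace:
[∨I₂] (p1 ∧ p1), p0 ⊢ (p2 ∨ (p0 ∧ p0))
  [∧I] (p1 ∧ p1), p0 ⊢ (p0 ∧ p0)
    [Ax] p0 ⊢ p0
    [Wk] p0, (p1 ∧ p1) ⊢ p0
      [Ax] p0 ⊢ p0

Result: YES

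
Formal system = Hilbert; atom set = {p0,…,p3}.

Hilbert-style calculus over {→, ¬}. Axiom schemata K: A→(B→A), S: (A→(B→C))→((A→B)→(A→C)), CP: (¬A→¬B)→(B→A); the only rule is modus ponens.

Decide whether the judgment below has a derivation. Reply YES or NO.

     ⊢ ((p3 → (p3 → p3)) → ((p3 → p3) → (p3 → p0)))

Truth-table refutation:
  v=0000: Γ:[] Δ:[((p3 → (p3 → p3)) → ((p3 → p3) → (p3 → p0)))=T] refutes=False
  v=0001: Γ:[] Δ:[((p3 → (p3 → p3)) → ((p3 → p3) → (p3 → p0)))=F] refutes=True  ← countermodel

Result: NO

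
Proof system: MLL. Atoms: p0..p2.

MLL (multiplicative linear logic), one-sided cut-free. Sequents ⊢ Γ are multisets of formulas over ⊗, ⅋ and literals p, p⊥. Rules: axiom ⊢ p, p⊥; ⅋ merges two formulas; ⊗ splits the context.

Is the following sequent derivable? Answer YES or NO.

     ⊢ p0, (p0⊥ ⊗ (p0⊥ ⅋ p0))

Proof tree:
[⊗]  ⊢ p0, (p0⊥ ⊗ (p0⊥ ⅋ p0))
  [Ax]  ⊢ p0, p0⊥
  [⅋]  ⊢ (p0⊥ ⅋ p0)
    [Ax]  ⊢ p0, p0⊥

Result: YES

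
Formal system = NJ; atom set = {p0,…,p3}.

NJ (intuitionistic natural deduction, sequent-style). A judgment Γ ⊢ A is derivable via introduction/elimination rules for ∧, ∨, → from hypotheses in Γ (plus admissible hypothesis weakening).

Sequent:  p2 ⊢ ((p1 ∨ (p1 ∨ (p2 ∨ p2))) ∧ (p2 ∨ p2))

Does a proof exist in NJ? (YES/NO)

Derivation trace:
[∧I] p2 ⊢ ((p1 ∨ (p1 ∨ (p2 ∨ p2))) ∧ (p2 ∨ p2))
  [∨I₂] p2 ⊢ (p1 ∨ (p1 ∨ (p2 ∨ p2)))
    [∨I₂] p2 ⊢ (p1 ∨ (p2 ∨ p2))
      [∨I₁] p2 ⊢ (p2 ∨ p2)
        [Ax] p2 ⊢ p2
  [∨I₂] p2 ⊢ (p2 ∨ p2)
    [Ax] p2 ⊢ p2

Result: YES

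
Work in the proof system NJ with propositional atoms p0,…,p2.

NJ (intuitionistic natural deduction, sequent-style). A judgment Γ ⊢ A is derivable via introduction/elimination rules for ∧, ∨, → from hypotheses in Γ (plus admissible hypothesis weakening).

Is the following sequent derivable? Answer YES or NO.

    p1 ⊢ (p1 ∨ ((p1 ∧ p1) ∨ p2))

Proof tree:
[∨I₂] p1 ⊢ (p1 ∨ ((p1 ∧ p1) ∨ p2))
  [∨I₁] p1 ⊢ ((p1 ∧ p1) ∨ p2)
    [∧I] p1 ⊢ (p1 ∧ p1)
      [Ax] p1 ⊢ p1
      [Ax] p1 ⊢ p1

Result: YES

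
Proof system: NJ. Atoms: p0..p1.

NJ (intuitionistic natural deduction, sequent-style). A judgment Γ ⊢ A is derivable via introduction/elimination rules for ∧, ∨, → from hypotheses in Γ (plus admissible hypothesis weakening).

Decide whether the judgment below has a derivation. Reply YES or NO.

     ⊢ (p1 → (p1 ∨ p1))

Derivation trace:
[→I]  ⊢ (p1 → (p1 ∨ p1))
  [∨I₂] p1 ⊢ (p1 ∨ p1)
    [Ax] p1 ⊢ p1

Result: YES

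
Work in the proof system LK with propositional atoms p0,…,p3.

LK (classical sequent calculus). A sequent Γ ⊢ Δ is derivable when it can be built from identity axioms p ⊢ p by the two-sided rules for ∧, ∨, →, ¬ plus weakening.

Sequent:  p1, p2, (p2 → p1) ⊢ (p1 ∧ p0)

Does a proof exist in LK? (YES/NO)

Truth-table refutation:
  v=0000: Γ:[p1=F, p2=F, (p2 → p1)=T] Δ:[(p1 ∧ p0)=F] refutes=False
  v=0001: Γ:[p1=F, p2=F, (p2 → p1)=T] Δ:[(p1 ∧ p0)=F] refutes=False
  v=0010: Γ:[p1=F, p2=T, (p2 → p1)=F] Δ:[(p1 ∧ p0)=F] refutes=False
  v=0011: Γ:[p1=F, p2=T, (p2 → p1)=F] Δ:[(p1 ∧ p0)=F] refutes=False
  v=0100: Γ:[p1=T, p2=F, (p2 → p1)=T] Δ:[(p1 ∧ p0)=F] refutes=False
  v=0101: Γ:[p1=T, p2=F, (p2 → p1)=T] Δ:[(p1 ∧ p0)=F] refutes=False
  v=0110: Γ:[p1=T, p2=T, (p2 → p1)=T] Δ:[(p1 ∧ p0)=F] refutes=True  ← countermodel

Result: NO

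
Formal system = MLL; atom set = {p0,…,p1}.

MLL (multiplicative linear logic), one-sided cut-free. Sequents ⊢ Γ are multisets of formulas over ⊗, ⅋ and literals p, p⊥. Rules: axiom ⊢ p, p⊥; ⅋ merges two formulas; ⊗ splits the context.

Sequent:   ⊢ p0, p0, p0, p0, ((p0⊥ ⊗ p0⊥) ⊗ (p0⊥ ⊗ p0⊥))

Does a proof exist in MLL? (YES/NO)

Derivation (root first):
[⊗]  ⊢ p0, p0, p0, p0, ((p0⊥ ⊗ p0⊥) ⊗ (p0⊥ ⊗ p0⊥))
  [⊗]  ⊢ p0, p0, (p0⊥ ⊗ p0⊥)
    [Ax]  ⊢ p0, p0⊥
    [Ax]  ⊢ p0, p0⊥
  [⊗]  ⊢ p0, p0, (p0⊥ ⊗ p0⊥)
    [Ax]  ⊢ p0, p0⊥
    [Ax]  ⊢ p0, p0⊥

Result: YES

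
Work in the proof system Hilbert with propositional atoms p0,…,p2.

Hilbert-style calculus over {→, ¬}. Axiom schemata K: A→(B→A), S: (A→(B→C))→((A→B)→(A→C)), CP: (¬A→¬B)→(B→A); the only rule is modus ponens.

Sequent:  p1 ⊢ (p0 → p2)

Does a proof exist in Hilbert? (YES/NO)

Enumerate valuations to refute Γ ⊢ Δ:
  v=000: Γ:[p1=F] Δ:[(p0 → p2)=T] refutes=False
  v=001: Γ:[p1=F] Δ:[(p0 → p2)=T] refutes=False
  v=010: Γ:[p1=T] Δ:[(p0 → p2)=T] refutes=False
  v=011: Γ:[p1=T] Δ:[(p0 → p2)=T] refutes=False
  v=100: Γ:[p1=F] Δ:[(p0 → p2)=F] refutes=False
  v=101: Γ:[p1=F] Δ:[(p0 → p2)=T] refutes=False
  v=110: Γ:[p1=T] Δ:[(p0 → p2)=F] refutes=True  ← countermodel

Result: NO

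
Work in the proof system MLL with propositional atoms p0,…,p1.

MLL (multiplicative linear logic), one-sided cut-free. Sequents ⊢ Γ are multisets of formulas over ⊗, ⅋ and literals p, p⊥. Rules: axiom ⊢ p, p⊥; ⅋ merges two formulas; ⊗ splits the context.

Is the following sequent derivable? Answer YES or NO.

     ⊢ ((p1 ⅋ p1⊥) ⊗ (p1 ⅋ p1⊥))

Derivation (root first):
[⊗]  ⊢ ((p1 ⅋ p1⊥) ⊗ (p1 ⅋ p1⊥))
  [⅋]  ⊢ (p1 ⅋ p1⊥)
    [Ax]  ⊢ p1, p1⊥
  [⅋]  ⊢ (p1 ⅋ p1⊥)
    [Ax]  ⊢ p1, p1⊥

Result: YES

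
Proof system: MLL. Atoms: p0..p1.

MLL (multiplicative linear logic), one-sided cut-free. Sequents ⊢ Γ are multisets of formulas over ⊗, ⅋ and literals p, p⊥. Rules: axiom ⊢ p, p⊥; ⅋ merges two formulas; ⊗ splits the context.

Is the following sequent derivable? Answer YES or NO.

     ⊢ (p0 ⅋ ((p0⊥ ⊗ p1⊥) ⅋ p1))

Derivation trace:
[⅋]  ⊢ (p0 ⅋ ((p0⊥ ⊗ p1⊥) ⅋ p1))
  [⅋]  ⊢ p0, ((p0⊥ ⊗ p1⊥) ⅋ p1)
    [⊗]  ⊢ p0, p1, (p0⊥ ⊗ p1⊥)
      [Ax]  ⊢ p0, p0⊥
      [Ax]  ⊢ p1, p1⊥

Result: YES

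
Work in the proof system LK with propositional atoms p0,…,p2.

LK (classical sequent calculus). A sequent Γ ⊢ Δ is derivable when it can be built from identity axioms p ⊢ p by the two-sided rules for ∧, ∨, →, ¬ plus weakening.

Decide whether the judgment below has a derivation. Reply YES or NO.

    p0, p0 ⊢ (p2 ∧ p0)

Truth-table refutation:
  v=000: Γ:[p0=F, p0=F] Δ:[(p2 ∧ p0)=F] refutes=False
  v=001: Γ:[p0=F, p0=F] Δ:[(p2 ∧ p0)=F] refutes=False
  v=010: Γ:[p0=F, p0=F] Δ:[(p2 ∧ p0)=F] refutes=False
  v=011: Γ:[p0=F, p0=F] Δ:[(p2 ∧ p0)=F] refutes=False
  v=100: Γ:[p0=T, p0=T] Δ:[(p2 ∧ p0)=F] refutes=True  ← countermodel

Result: NO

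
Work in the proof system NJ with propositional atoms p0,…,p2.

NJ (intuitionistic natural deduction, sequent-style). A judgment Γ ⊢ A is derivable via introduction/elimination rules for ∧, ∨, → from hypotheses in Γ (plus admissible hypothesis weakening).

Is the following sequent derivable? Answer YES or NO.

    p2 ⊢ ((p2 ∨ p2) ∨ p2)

Proof tree:
[∨I₁] p2 ⊢ ((p2 ∨ p2) ∨ p2)
  [∨I₁] p2 ⊢ (p2 ∨ p2)
    [Ax] p2 ⊢ p2

Result: YES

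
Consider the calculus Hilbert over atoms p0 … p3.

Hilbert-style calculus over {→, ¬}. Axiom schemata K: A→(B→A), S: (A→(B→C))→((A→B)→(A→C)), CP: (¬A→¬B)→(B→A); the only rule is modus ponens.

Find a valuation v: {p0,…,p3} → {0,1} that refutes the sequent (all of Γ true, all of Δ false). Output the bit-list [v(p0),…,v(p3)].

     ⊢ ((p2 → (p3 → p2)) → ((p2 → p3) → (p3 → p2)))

Enumerate valuations to refute Γ ⊢ Δ:
  v=0000: Γ:[] Δ:[((p2 → (p3 → p2)) → ((p2 → p3) → (p3 → p2)))=T] refutes=False
  v=0001: Γ:[] Δ:[((p2 → (p3 → p2)) → ((p2 → p3) → (p3 → p2)))=F] refutes=True  ← countermodel

Result: [0, 0, 0, 1]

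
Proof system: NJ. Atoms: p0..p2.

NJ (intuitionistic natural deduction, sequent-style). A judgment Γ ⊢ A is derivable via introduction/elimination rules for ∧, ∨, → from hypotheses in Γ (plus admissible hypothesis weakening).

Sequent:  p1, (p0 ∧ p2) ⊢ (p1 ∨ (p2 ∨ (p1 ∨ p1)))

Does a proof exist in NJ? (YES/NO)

Derivation (root first):
[Wk] p1, (p0 ∧ p2) ⊢ (p1 ∨ (p2 ∨ (p1 ∨ p1)))
  [∨I₂] p1 ⊢ (p1 ∨ (p2 ∨ (p1 ∨ p1)))
    [∨I₂] p1 ⊢ (p2 ∨ (p1 ∨ p1))
      [∨I₁] p1 ⊢ (p1 ∨ p1)
        [Ax] p1 ⊢ p1

Result: YES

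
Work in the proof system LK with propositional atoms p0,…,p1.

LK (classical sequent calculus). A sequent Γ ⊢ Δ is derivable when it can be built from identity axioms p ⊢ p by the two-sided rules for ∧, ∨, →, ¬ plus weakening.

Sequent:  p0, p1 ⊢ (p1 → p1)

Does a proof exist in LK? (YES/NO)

Proof tree:
[→R] p0, p1 ⊢ (p1 → p1)
  [WL] p1, p0, p1 ⊢ p1
    [WL] p1, p0 ⊢ p1
      [Ax] p1 ⊢ p1

Result: YES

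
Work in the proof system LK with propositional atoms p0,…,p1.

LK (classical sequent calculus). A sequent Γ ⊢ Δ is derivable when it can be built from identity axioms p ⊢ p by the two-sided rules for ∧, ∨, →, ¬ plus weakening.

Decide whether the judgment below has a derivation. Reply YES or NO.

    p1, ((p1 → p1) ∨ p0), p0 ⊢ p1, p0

Derivation (root first):
[WL] p1, ((p1 → p1) ∨ p0), p0 ⊢ p1, p0
  [∨L] p1, ((p1 → p1) ∨ p0) ⊢ p1, p0
    [WR] p1, (p1 → p1) ⊢ p1, p0
      [→L] p1, (p1 → p1) ⊢ p1
        [Ax] p1 ⊢ p1
        [Ax] p1 ⊢ p1
    [Ax] p0 ⊢ p0

Result: YES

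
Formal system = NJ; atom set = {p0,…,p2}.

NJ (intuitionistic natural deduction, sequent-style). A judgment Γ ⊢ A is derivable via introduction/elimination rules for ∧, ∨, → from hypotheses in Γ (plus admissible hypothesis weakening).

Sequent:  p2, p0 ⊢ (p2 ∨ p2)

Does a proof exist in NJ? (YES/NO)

Derivation (root first):
[Wk] p2, p0 ⊢ (p2 ∨ p2)
  [∨I₁] p2 ⊢ (p2 ∨ p2)
    [Ax] p2 ⊢ p2

Result: YES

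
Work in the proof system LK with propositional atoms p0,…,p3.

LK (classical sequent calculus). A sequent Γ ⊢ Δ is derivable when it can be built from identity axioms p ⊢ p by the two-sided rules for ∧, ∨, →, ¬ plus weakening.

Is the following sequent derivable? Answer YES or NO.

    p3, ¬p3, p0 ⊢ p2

Derivation (root first):
[WR] p3, ¬p3, p0 ⊢ p2
  [WL] p3, ¬p3, p0 ⊢ 
    [¬L] p3, ¬p3 ⊢ 
      [Ax] p3 ⊢ p3

Result: YES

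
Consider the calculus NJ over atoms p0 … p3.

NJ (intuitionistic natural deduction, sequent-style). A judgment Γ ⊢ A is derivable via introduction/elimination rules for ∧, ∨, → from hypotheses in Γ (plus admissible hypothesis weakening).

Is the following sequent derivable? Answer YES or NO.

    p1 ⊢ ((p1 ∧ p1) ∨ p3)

Derivation trace:
[∨I₁] p1 ⊢ ((p1 ∧ p1) ∨ p3)
  [∧I] p1 ⊢ (p1 ∧ p1)
    [Ax] p1 ⊢ p1
    [Ax] p1 ⊢ p1

Result: YES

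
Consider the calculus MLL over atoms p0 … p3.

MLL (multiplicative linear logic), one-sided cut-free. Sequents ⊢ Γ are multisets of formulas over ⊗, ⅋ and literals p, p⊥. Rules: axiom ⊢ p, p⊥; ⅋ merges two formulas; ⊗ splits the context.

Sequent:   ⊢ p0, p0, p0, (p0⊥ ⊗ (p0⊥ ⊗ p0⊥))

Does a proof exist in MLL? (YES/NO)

Derivation (root first):
[⊗]  ⊢ p0, p0, p0, (p0⊥ ⊗ (p0⊥ ⊗ p0⊥))
  [Ax]  ⊢ p0, p0⊥
  [⊗]  ⊢ p0, p0, (p0⊥ ⊗ p0⊥)
    [Ax]  ⊢ p0, p0⊥
    [Ax]  ⊢ p0, p0⊥

Result: YES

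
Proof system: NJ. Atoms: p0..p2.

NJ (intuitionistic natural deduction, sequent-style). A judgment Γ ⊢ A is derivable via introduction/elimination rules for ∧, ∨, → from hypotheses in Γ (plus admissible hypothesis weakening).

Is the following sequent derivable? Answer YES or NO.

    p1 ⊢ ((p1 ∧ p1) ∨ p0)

Proof tree:
[∨I₁] p1 ⊢ ((p1 ∧ p1) ∨ p0)
  [∧I] p1 ⊢ (p1 ∧ p1)
    [Ax] p1 ⊢ p1
    [Ax] p1 ⊢ p1

Result: YES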